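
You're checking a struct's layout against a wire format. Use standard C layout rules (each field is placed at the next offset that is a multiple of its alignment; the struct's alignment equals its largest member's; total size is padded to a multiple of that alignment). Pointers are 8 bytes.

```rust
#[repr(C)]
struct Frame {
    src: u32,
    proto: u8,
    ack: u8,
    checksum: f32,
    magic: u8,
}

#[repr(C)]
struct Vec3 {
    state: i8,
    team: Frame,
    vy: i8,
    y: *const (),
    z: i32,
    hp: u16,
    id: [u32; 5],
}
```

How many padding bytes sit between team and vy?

0

Frame: @0: src [4B, align 4] → 4; @4: proto [1B, align 1] → 5; @5: ack [1B, align 1] → 6; +2 pad (align 4); @8: checksum [4B, align 4] → 12; @12: magic [1B, align 1] → 13; +3 tail pad (align 4); size 16, align 4
@0: state [1B, align 1] → 1
+3 pad (align 4)
@4: team [16B, align 4] → 20
@20: vy [1B, align 1] → 21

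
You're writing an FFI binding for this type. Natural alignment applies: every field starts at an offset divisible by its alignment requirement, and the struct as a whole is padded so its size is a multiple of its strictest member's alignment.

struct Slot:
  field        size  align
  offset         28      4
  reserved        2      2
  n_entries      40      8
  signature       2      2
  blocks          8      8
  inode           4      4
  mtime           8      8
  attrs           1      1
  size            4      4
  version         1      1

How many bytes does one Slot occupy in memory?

@0: offset [28B, align 4] → 28
@28: reserved [2B, align 2] → 30
+2 pad (align 8)
@32: n_entries [40B, align 8] → 72
@72: signature [2B, align 2] → 74
+6 pad (align 8)
@80: blocks [8B, align 8] → 88
@88: inode [4B, align 4] → 92
+4 pad (align 8)
@96: mtime [8B, align 8] → 104
@104: attrs [1B, align 1] → 105
+3 pad (align 4)
@108: size [4B, align 4] → 112
@112: version [1B, align 1] → 113
+7 tail pad (align 8)
size 120, align 8

120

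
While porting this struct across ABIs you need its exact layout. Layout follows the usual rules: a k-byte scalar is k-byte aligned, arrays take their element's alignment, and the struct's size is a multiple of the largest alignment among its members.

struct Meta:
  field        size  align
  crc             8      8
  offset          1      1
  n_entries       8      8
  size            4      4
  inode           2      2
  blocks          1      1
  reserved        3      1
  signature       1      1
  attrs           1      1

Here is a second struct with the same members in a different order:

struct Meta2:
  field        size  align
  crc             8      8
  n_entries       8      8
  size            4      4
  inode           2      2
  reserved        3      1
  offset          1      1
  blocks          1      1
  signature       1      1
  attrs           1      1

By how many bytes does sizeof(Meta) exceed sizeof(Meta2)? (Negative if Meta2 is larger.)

crc at 0 (size 8, align 8) → ends 8
offset at 8 (size 1, align 1) → ends 9
pad 7 to align 8 for n_entries
n_entries at 16 (size 8, align 8) → ends 24
size at 24 (size 4, align 4) → ends 28
inode at 28 (size 2, align 2) → ends 30
blocks at 30 (size 1, align 1) → ends 31
reserved at 31 (size 3, align 1) → ends 34
signature at 34 (size 1, align 1) → ends 35
attrs at 35 (size 1, align 1) → ends 36
tail pad 4 to reach multiple of 8
total 40 bytes, alignment 8
— Meta2 —
crc at 0 (size 8, align 8) → ends 8
n_entries at 8 (size 8, align 8) → ends 16
size at 16 (size 4, align 4) → ends 20
inode at 20 (size 2, align 2) → ends 22
reserved at 22 (size 3, align 1) → ends 25
offset at 25 (size 1, align 1) → ends 26
blocks at 26 (size 1, align 1) → ends 27
signature at 27 (size 1, align 1) → ends 28
attrs at 28 (size 1, align 1) → ends 29
tail pad 3 to reach multiple of 8
total 32 bytes, alignment 8
40 − 32 = 8

8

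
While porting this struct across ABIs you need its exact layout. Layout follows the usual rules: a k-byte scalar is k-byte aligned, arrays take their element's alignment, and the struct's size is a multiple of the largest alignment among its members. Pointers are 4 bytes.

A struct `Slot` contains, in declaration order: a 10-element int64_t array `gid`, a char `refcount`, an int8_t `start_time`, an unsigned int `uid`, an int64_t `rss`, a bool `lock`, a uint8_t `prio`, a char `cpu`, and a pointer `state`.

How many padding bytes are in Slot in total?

3

@0: gid [80B, align 8] → 80
@80: refcount [1B, align 1] → 81
@81: start_time [1B, align 1] → 82
+2 pad (align 4)
@84: uid [4B, align 4] → 88
@88: rss [8B, align 8] → 96
@96: lock [1B, align 1] → 97
@97: prio [1B, align 1] → 98
@98: cpu [1B, align 1] → 99
+1 pad (align 4)
@100: state [4B, align 4] → 104
size 104, align 8
data bytes 101, size 104 → padding 3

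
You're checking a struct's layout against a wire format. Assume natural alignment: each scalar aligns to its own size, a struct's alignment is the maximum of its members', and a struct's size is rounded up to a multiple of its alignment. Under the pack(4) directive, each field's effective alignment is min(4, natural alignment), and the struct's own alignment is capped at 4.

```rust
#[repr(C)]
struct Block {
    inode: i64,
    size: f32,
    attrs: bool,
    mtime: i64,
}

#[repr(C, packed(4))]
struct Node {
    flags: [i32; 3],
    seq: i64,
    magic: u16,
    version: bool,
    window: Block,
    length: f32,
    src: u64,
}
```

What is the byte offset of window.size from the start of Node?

Block: 0..8  inode  (8B, 8-aligned); 8..12  size  (4B, 4-aligned); 12..13  attrs  (1B, 1-aligned); 13..16  -- padding (3B); 16..24  mtime  (8B, 8-aligned); sizeof = 24, alignof = 8
0..12  flags  (12B, 4-aligned)
12..20  seq  (8B, 4-aligned)
20..22  magic  (2B, 2-aligned)
22..23  version  (1B, 1-aligned)
23..24  -- padding (1B)
24..48  window  (24B, 4-aligned)
within Block: size at 8
24 + 8 = 32

32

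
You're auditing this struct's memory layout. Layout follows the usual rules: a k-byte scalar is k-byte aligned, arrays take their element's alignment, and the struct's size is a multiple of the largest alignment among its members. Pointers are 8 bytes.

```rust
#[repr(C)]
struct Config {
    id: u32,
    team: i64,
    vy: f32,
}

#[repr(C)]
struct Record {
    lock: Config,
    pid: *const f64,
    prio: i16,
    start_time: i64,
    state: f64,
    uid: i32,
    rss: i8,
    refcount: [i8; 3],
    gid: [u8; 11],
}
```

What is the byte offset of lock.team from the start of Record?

8

Config: @0: id [4B, align 4] → 4; +4 pad (align 8); @8: team [8B, align 8] → 16; @16: vy [4B, align 4] → 20; +4 tail pad (align 8); size 24, align 8
@0: lock [24B, align 8] → 24
within Config: team at 8
0 + 8 = 8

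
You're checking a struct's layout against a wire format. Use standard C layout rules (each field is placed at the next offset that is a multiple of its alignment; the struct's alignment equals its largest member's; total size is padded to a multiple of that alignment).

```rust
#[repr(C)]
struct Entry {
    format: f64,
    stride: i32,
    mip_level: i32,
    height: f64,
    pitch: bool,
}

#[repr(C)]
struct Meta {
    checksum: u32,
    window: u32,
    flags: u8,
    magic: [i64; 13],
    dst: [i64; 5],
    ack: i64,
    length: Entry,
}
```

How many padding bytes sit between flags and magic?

Entry: @0: format [8B, align 8] → 8; @8: stride [4B, align 4] → 12; @12: mip_level [4B, align 4] → 16; @16: height [8B, align 8] → 24; @24: pitch [1B, align 1] → 25; +7 tail pad (align 8); size 32, align 8
@0: checksum [4B, align 4] → 4
@4: window [4B, align 4] → 8
@8: flags [1B, align 1] → 9
+7 pad (align 8)
@16: magic [104B, align 8] → 120

7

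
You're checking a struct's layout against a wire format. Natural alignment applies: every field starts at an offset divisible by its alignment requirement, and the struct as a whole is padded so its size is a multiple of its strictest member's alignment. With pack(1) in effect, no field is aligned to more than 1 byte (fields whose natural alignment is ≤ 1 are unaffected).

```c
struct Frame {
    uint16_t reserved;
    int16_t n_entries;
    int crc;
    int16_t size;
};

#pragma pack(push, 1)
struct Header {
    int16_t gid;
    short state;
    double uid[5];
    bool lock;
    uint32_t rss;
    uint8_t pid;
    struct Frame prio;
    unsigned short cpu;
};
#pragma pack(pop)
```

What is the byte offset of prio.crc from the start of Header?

Frame: 0..2  reserved  (2B, 2-aligned); 2..4  n_entries  (2B, 2-aligned); 4..8  crc  (4B, 4-aligned); 8..10  size  (2B, 2-aligned); 10..12  -- tail padding (2B); sizeof = 12, alignof = 4
0..2  gid  (2B, 1-aligned)
2..4  state  (2B, 1-aligned)
4..44  uid  (40B, 1-aligned)
44..45  lock  (1B, 1-aligned)
45..49  rss  (4B, 1-aligned)
49..50  pid  (1B, 1-aligned)
50..62  prio  (12B, 1-aligned)
within Frame: crc at 4
50 + 4 = 54

54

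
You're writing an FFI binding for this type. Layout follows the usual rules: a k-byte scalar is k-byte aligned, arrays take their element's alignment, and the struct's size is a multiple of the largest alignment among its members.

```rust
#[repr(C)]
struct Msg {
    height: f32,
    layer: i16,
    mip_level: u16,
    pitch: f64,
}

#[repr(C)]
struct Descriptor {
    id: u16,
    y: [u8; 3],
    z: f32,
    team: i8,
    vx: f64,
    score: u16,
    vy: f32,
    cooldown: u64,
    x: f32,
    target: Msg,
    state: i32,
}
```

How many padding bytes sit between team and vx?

Msg: height at 0 (size 4, align 4) → ends 4; layer at 4 (size 2, align 2) → ends 6; mip_level at 6 (size 2, align 2) → ends 8; pitch at 8 (size 8, align 8) → ends 16; total 16 bytes, alignment 8
id at 0 (size 2, align 2) → ends 2
y at 2 (size 3, align 1) → ends 5
pad 3 to align 4 for z
z at 8 (size 4, align 4) → ends 12
team at 12 (size 1, align 1) → ends 13
pad 3 to align 8 for vx
vx at 16 (size 8, align 8) → ends 24

3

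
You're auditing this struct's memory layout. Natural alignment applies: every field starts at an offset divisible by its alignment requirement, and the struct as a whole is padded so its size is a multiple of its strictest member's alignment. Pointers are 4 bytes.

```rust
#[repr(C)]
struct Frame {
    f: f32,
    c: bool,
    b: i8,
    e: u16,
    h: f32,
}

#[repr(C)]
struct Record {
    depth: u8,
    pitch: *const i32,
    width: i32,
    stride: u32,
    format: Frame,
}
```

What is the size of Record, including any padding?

Frame: 0..4  f  (4B, 4-aligned); 4..5  c  (1B, 1-aligned); 5..6  b  (1B, 1-aligned); 6..8  e  (2B, 2-aligned); 8..12  h  (4B, 4-aligned); sizeof = 12, alignof = 4
0..1  depth  (1B, 1-aligned)
1..4  -- padding (3B)
4..8  pitch  (4B, 4-aligned)
8..12  width  (4B, 4-aligned)
12..16  stride  (4B, 4-aligned)
16..28  format  (12B, 4-aligned)
sizeof = 28, alignof = 4

28 bytes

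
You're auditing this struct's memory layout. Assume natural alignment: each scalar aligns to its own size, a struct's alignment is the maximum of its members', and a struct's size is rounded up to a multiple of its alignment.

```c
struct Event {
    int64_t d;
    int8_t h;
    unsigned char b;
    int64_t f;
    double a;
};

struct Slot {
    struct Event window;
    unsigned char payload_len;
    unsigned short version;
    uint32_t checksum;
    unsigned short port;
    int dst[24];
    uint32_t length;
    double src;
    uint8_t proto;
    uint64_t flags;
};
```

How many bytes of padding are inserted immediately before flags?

Event: 0..8  d  (8B, 8-aligned); 8..9  h  (1B, 1-aligned); 9..10  b  (1B, 1-aligned); 10..16  -- padding (6B); 16..24  f  (8B, 8-aligned); 24..32  a  (8B, 8-aligned); sizeof = 32, alignof = 8
0..32  window  (32B, 8-aligned)
32..33  payload_len  (1B, 1-aligned)
33..34  -- padding (1B)
34..36  version  (2B, 2-aligned)
36..40  checksum  (4B, 4-aligned)
40..42  port  (2B, 2-aligned)
42..44  -- padding (2B)
44..140  dst  (96B, 4-aligned)
140..144  length  (4B, 4-aligned)
144..152  src  (8B, 8-aligned)
152..153  proto  (1B, 1-aligned)
153..160  -- padding (7B)
160..168  flags  (8B, 8-aligned)

7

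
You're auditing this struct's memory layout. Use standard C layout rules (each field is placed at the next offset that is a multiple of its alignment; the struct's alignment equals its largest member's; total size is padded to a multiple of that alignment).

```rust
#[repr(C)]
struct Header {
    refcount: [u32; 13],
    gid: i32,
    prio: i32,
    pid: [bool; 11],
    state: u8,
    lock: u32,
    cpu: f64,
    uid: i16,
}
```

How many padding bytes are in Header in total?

10

refcount at 0 (size 52, align 4) → ends 52
gid at 52 (size 4, align 4) → ends 56
prio at 56 (size 4, align 4) → ends 60
pid at 60 (size 11, align 1) → ends 71
state at 71 (size 1, align 1) → ends 72
lock at 72 (size 4, align 4) → ends 76
pad 4 to align 8 for cpu
cpu at 80 (size 8, align 8) → ends 88
uid at 88 (size 2, align 2) → ends 90
tail pad 6 to reach multiple of 8
total 96 bytes, alignment 8
data bytes 86, size 96 → padding 10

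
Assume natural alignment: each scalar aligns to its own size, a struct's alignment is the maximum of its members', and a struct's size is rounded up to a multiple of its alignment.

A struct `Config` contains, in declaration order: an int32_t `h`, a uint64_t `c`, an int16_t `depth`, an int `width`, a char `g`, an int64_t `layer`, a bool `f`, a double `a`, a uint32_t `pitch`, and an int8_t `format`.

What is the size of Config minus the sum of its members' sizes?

@0: h [4B, align 4] → 4
+4 pad (align 8)
@8: c [8B, align 8] → 16
@16: depth [2B, align 2] → 18
+2 pad (align 4)
@20: width [4B, align 4] → 24
@24: g [1B, align 1] → 25
+7 pad (align 8)
@32: layer [8B, align 8] → 40
@40: f [1B, align 1] → 41
+7 pad (align 8)
@48: a [8B, align 8] → 56
@56: pitch [4B, align 4] → 60
@60: format [1B, align 1] → 61
+3 tail pad (align 8)
size 64, align 8
data bytes 41, size 64 → padding 23

23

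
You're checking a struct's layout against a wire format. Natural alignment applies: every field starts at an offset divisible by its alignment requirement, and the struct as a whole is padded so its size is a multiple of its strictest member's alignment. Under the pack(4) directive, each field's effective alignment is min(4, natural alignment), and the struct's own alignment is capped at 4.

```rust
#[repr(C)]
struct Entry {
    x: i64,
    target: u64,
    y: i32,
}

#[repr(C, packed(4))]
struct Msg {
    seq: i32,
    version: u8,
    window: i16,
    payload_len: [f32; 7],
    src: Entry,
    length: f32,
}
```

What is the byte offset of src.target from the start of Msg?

44

Entry: 0..8  x  (8B, 8-aligned); 8..16  target  (8B, 8-aligned); 16..20  y  (4B, 4-aligned); 20..24  -- tail padding (4B); sizeof = 24, alignof = 8
0..4  seq  (4B, 4-aligned)
4..5  version  (1B, 1-aligned)
5..6  -- padding (1B)
6..8  window  (2B, 2-aligned)
8..36  payload_len  (28B, 4-aligned)
36..60  src  (24B, 4-aligned)
within Entry: target at 8
36 + 8 = 44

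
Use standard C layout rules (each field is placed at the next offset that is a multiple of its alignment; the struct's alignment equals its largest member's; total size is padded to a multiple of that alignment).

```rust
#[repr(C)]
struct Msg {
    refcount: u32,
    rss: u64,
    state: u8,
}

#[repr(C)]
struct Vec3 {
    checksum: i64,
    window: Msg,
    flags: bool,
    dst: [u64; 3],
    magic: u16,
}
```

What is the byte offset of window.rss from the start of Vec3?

Msg: refcount at 0 (size 4, align 4) → ends 4; pad 4 to align 8 for rss; rss at 8 (size 8, align 8) → ends 16; state at 16 (size 1, align 1) → ends 17; tail pad 7 to reach multiple of 8; total 24 bytes, alignment 8
checksum at 0 (size 8, align 8) → ends 8
window at 8 (size 24, align 8) → ends 32
within Msg: rss at 8
8 + 8 = 16

16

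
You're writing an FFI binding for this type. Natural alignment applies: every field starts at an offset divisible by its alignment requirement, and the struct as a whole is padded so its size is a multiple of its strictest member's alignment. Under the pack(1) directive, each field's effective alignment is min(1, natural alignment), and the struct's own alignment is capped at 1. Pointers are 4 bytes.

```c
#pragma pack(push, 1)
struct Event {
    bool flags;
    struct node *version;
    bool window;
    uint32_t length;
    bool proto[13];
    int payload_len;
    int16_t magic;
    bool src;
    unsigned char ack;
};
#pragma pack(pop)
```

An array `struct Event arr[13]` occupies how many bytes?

flags at 0 (size 1, align 1) → ends 1
version at 1 (size 4, align 1) → ends 5
window at 5 (size 1, align 1) → ends 6
length at 6 (size 4, align 1) → ends 10
proto at 10 (size 13, align 1) → ends 23
payload_len at 23 (size 4, align 1) → ends 27
magic at 27 (size 2, align 1) → ends 29
src at 29 (size 1, align 1) → ends 30
ack at 30 (size 1, align 1) → ends 31
total 31 bytes, alignment 1
array of 13: 13 × 31 = 403

403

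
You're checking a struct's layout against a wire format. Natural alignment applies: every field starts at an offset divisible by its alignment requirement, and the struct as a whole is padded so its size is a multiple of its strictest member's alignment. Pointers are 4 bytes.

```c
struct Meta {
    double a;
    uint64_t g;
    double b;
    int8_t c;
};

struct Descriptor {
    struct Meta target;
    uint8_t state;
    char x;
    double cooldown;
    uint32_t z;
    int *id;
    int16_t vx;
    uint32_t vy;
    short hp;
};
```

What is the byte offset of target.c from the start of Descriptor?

Meta: @0: a [8B, align 8] → 8; @8: g [8B, align 8] → 16; @16: b [8B, align 8] → 24; @24: c [1B, align 1] → 25; +7 tail pad (align 8); size 32, align 8
@0: target [32B, align 8] → 32
within Meta: c at 24
0 + 24 = 24

24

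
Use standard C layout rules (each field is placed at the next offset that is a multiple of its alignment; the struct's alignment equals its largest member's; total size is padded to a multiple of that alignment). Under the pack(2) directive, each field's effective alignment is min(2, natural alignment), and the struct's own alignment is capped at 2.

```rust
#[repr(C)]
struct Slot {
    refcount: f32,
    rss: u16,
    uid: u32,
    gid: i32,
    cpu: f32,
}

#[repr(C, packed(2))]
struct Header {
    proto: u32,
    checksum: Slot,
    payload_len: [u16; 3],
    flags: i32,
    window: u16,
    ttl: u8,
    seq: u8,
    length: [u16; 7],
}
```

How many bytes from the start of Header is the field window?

Slot: refcount at 0 (size 4, align 4) → ends 4; rss at 4 (size 2, align 2) → ends 6; pad 2 to align 4 for uid; uid at 8 (size 4, align 4) → ends 12; gid at 12 (size 4, align 4) → ends 16; cpu at 16 (size 4, align 4) → ends 20; total 20 bytes, alignment 4
proto at 0 (size 4, align 2) → ends 4
checksum at 4 (size 20, align 2) → ends 24
payload_len at 24 (size 6, align 2) → ends 30
flags at 30 (size 4, align 2) → ends 34
window at 34 (size 2, align 2) → ends 36

34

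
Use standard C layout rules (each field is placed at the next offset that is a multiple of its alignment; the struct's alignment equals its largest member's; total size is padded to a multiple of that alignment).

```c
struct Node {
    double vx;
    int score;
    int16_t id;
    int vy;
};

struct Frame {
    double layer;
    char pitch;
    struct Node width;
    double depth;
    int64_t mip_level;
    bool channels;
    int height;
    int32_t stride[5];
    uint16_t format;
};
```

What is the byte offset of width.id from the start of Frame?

Node: @0: vx [8B, align 8] → 8; @8: score [4B, align 4] → 12; @12: id [2B, align 2] → 14; +2 pad (align 4); @16: vy [4B, align 4] → 20; +4 tail pad (align 8); size 24, align 8
@0: layer [8B, align 8] → 8
@8: pitch [1B, align 1] → 9
+7 pad (align 8)
@16: width [24B, align 8] → 40
within Node: id at 12
16 + 12 = 28

28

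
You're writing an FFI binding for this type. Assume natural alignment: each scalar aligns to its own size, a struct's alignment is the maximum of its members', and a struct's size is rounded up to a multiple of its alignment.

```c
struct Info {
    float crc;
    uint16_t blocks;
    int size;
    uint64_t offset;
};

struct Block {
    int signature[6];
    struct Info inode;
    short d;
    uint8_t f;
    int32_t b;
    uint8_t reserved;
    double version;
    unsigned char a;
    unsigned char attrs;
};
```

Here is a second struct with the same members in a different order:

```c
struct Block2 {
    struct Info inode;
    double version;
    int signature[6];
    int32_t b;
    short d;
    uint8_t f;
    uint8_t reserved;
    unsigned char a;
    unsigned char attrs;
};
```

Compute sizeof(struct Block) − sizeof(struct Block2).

Info: @0: crc [4B, align 4] → 4; @4: blocks [2B, align 2] → 6; +2 pad (align 4); @8: size [4B, align 4] → 12; +4 pad (align 8); @16: offset [8B, align 8] → 24; size 24, align 8
@0: signature [24B, align 4] → 24
@24: inode [24B, align 8] → 48
@48: d [2B, align 2] → 50
@50: f [1B, align 1] → 51
+1 pad (align 4)
@52: b [4B, align 4] → 56
@56: reserved [1B, align 1] → 57
+7 pad (align 8)
@64: version [8B, align 8] → 72
@72: a [1B, align 1] → 73
@73: attrs [1B, align 1] → 74
+6 tail pad (align 8)
size 80, align 8
— Block2 —
@0: inode [24B, align 8] → 24
@24: version [8B, align 8] → 32
@32: signature [24B, align 4] → 56
@56: b [4B, align 4] → 60
@60: d [2B, align 2] → 62
@62: f [1B, align 1] → 63
@63: reserved [1B, align 1] → 64
@64: a [1B, align 1] → 65
@65: attrs [1B, align 1] → 66
+6 tail pad (align 8)
size 72, align 8
80 − 72 = 8

8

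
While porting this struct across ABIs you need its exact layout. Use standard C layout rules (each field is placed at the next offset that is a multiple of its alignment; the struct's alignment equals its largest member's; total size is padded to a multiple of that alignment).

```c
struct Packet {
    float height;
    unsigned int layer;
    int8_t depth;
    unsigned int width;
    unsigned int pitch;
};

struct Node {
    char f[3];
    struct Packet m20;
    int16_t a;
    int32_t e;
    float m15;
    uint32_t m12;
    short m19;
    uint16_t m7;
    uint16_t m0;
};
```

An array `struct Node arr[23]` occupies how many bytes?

1104

Packet: height at 0 (size 4, align 4) → ends 4; layer at 4 (size 4, align 4) → ends 8; depth at 8 (size 1, align 1) → ends 9; pad 3 to align 4 for width; width at 12 (size 4, align 4) → ends 16; pitch at 16 (size 4, align 4) → ends 20; total 20 bytes, alignment 4
f at 0 (size 3, align 1) → ends 3
pad 1 to align 4 for m20
m20 at 4 (size 20, align 4) → ends 24
a at 24 (size 2, align 2) → ends 26
pad 2 to align 4 for e
e at 28 (size 4, align 4) → ends 32
m15 at 32 (size 4, align 4) → ends 36
m12 at 36 (size 4, align 4) → ends 40
m19 at 40 (size 2, align 2) → ends 42
m7 at 42 (size 2, align 2) → ends 44
m0 at 44 (size 2, align 2) → ends 46
tail pad 2 to reach multiple of 4
total 48 bytes, alignment 4
array of 23: 23 × 48 = 1104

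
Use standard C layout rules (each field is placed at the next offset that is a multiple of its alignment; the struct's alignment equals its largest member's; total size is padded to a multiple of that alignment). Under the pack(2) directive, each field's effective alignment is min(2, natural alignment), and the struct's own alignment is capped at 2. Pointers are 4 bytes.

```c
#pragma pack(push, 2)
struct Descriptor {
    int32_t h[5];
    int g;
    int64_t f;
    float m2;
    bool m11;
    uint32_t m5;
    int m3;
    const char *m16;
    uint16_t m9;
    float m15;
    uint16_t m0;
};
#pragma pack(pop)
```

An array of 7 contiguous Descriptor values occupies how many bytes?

@0: h [20B, align 2] → 20
@20: g [4B, align 2] → 24
@24: f [8B, align 2] → 32
@32: m2 [4B, align 2] → 36
@36: m11 [1B, align 1] → 37
+1 pad (align 2)
@38: m5 [4B, align 2] → 42
@42: m3 [4B, align 2] → 46
@46: m16 [4B, align 2] → 50
@50: m9 [2B, align 2] → 52
@52: m15 [4B, align 2] → 56
@56: m0 [2B, align 2] → 58
size 58, align 2
array of 7: 7 × 58 = 406

406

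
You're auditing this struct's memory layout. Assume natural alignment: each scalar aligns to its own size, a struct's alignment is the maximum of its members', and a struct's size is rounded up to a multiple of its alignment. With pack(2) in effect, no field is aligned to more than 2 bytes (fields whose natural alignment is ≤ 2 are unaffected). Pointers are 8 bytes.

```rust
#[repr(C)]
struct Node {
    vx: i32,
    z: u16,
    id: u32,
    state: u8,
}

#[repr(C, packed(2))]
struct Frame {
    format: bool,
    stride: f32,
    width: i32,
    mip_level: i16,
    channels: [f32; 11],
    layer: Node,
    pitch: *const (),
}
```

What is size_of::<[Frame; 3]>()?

240

Node: vx at 0 (size 4, align 4) → ends 4; z at 4 (size 2, align 2) → ends 6; pad 2 to align 4 for id; id at 8 (size 4, align 4) → ends 12; state at 12 (size 1, align 1) → ends 13; tail pad 3 to reach multiple of 4; total 16 bytes, alignment 4
format at 0 (size 1, align 1) → ends 1
pad 1 to align 2 for stride
stride at 2 (size 4, align 2) → ends 6
width at 6 (size 4, align 2) → ends 10
mip_level at 10 (size 2, align 2) → ends 12
channels at 12 (size 44, align 2) → ends 56
layer at 56 (size 16, align 2) → ends 72
pitch at 72 (size 8, align 2) → ends 80
total 80 bytes, alignment 2
array of 3: 3 × 80 = 240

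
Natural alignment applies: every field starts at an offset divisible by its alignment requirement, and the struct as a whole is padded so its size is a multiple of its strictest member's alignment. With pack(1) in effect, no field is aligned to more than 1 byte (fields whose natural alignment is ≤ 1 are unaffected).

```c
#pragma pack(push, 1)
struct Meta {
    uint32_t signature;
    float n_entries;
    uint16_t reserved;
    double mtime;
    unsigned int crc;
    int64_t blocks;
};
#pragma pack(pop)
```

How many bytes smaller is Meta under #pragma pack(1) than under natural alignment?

natural layout:
  signature at 0 (size 4, align 4) → ends 4
  n_entries at 4 (size 4, align 4) → ends 8
  reserved at 8 (size 2, align 2) → ends 10
  pad 6 to align 8 for mtime
  mtime at 16 (size 8, align 8) → ends 24
  crc at 24 (size 4, align 4) → ends 28
  pad 4 to align 8 for blocks
  blocks at 32 (size 8, align 8) → ends 40
  total 40 bytes, alignment 8
packed(1) layout:
  signature at 0 (size 4, align 1) → ends 4
  n_entries at 4 (size 4, align 1) → ends 8
  reserved at 8 (size 2, align 1) → ends 10
  mtime at 10 (size 8, align 1) → ends 18
  crc at 18 (size 4, align 1) → ends 22
  blocks at 22 (size 8, align 1) → ends 30
  total 30 bytes, alignment 1
40 − 30 = 10

10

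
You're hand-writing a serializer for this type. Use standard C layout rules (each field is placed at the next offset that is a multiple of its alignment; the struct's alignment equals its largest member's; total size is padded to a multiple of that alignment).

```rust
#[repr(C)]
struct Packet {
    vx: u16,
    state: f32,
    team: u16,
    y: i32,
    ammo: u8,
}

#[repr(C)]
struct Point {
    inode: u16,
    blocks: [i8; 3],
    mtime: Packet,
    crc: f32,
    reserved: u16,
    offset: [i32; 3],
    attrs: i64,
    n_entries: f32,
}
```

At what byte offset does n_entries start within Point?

56

Packet: 0..2  vx  (2B, 2-aligned); 2..4  -- padding (2B); 4..8  state  (4B, 4-aligned); 8..10  team  (2B, 2-aligned); 10..12  -- padding (2B); 12..16  y  (4B, 4-aligned); 16..17  ammo  (1B, 1-aligned); 17..20  -- tail padding (3B); sizeof = 20, alignof = 4
0..2  inode  (2B, 2-aligned)
2..5  blocks  (3B, 1-aligned)
5..8  -- padding (3B)
8..28  mtime  (20B, 4-aligned)
28..32  crc  (4B, 4-aligned)
32..34  reserved  (2B, 2-aligned)
34..36  -- padding (2B)
36..48  offset  (12B, 4-aligned)
48..56  attrs  (8B, 8-aligned)
56..60  n_entries  (4B, 4-aligned)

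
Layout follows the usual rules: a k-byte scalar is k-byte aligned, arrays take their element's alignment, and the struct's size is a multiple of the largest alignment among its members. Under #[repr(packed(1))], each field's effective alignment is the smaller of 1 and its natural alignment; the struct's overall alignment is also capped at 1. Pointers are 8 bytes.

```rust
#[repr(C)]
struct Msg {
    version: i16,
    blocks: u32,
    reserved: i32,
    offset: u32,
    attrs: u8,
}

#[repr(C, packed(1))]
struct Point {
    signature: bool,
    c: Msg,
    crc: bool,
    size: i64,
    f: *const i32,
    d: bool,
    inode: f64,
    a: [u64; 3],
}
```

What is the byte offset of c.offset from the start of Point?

13

Msg: version at 0 (size 2, align 2) → ends 2; pad 2 to align 4 for blocks; blocks at 4 (size 4, align 4) → ends 8; reserved at 8 (size 4, align 4) → ends 12; offset at 12 (size 4, align 4) → ends 16; attrs at 16 (size 1, align 1) → ends 17; tail pad 3 to reach multiple of 4; total 20 bytes, alignment 4
signature at 0 (size 1, align 1) → ends 1
c at 1 (size 20, align 1) → ends 21
within Msg: offset at 12
1 + 12 = 13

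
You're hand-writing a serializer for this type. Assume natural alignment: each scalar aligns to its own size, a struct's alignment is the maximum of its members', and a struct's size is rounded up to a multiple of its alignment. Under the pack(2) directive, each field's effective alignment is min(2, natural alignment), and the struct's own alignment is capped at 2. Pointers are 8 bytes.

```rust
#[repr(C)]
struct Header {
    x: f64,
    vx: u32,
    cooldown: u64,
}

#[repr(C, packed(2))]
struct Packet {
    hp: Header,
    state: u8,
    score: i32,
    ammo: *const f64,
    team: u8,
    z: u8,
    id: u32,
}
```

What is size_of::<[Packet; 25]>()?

Header: x at 0 (size 8, align 8) → ends 8; vx at 8 (size 4, align 4) → ends 12; pad 4 to align 8 for cooldown; cooldown at 16 (size 8, align 8) → ends 24; total 24 bytes, alignment 8
hp at 0 (size 24, align 2) → ends 24
state at 24 (size 1, align 1) → ends 25
pad 1 to align 2 for score
score at 26 (size 4, align 2) → ends 30
ammo at 30 (size 8, align 2) → ends 38
team at 38 (size 1, align 1) → ends 39
z at 39 (size 1, align 1) → ends 40
id at 40 (size 4, align 2) → ends 44
total 44 bytes, alignment 2
array of 25: 25 × 44 = 1100

1100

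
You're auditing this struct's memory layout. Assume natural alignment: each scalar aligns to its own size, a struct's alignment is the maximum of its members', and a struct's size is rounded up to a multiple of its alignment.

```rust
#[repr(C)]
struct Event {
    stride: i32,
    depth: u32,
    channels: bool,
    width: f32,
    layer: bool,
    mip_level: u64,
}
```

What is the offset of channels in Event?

@0: stride [4B, align 4] → 4
@4: depth [4B, align 4] → 8
@8: channels [1B, align 1] → 9

8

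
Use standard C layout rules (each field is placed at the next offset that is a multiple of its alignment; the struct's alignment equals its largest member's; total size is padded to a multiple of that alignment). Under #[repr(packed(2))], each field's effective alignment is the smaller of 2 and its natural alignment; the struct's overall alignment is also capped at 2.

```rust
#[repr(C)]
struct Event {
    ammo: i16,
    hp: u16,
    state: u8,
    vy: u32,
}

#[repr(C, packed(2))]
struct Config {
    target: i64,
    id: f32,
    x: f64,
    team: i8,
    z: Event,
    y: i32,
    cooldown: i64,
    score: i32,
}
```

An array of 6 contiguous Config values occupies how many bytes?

300

Event: 0..2  ammo  (2B, 2-aligned); 2..4  hp  (2B, 2-aligned); 4..5  state  (1B, 1-aligned); 5..8  -- padding (3B); 8..12  vy  (4B, 4-aligned); sizeof = 12, alignof = 4
0..8  target  (8B, 2-aligned)
8..12  id  (4B, 2-aligned)
12..20  x  (8B, 2-aligned)
20..21  team  (1B, 1-aligned)
21..22  -- padding (1B)
22..34  z  (12B, 2-aligned)
34..38  y  (4B, 2-aligned)
38..46  cooldown  (8B, 2-aligned)
46..50  score  (4B, 2-aligned)
sizeof = 50, alignof = 2
array of 6: 6 × 50 = 300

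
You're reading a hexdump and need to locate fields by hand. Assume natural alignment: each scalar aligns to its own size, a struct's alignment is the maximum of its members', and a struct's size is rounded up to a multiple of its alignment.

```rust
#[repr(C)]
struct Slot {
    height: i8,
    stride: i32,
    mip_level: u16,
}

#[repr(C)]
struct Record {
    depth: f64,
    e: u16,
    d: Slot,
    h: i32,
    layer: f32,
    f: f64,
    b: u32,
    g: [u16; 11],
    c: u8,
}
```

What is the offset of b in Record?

40

Slot: 0..1  height  (1B, 1-aligned); 1..4  -- padding (3B); 4..8  stride  (4B, 4-aligned); 8..10  mip_level  (2B, 2-aligned); 10..12  -- tail padding (2B); sizeof = 12, alignof = 4
0..8  depth  (8B, 8-aligned)
8..10  e  (2B, 2-aligned)
10..12  -- padding (2B)
12..24  d  (12B, 4-aligned)
24..28  h  (4B, 4-aligned)
28..32  layer  (4B, 4-aligned)
32..40  f  (8B, 8-aligned)
40..44  b  (4B, 4-aligned)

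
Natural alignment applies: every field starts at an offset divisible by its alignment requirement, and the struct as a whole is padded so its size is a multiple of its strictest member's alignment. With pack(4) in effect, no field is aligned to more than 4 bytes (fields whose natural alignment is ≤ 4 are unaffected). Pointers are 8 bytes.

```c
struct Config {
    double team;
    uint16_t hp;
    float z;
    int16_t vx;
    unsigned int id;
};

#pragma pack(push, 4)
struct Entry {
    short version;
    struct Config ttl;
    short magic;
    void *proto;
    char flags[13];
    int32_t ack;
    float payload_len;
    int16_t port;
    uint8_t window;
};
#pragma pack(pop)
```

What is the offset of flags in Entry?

Config: 0..8  team  (8B, 8-aligned); 8..10  hp  (2B, 2-aligned); 10..12  -- padding (2B); 12..16  z  (4B, 4-aligned); 16..18  vx  (2B, 2-aligned); 18..20  -- padding (2B); 20..24  id  (4B, 4-aligned); sizeof = 24, alignof = 8
0..2  version  (2B, 2-aligned)
2..4  -- padding (2B)
4..28  ttl  (24B, 4-aligned)
28..30  magic  (2B, 2-aligned)
30..32  -- padding (2B)
32..40  proto  (8B, 4-aligned)
40..53  flags  (13B, 1-aligned)

40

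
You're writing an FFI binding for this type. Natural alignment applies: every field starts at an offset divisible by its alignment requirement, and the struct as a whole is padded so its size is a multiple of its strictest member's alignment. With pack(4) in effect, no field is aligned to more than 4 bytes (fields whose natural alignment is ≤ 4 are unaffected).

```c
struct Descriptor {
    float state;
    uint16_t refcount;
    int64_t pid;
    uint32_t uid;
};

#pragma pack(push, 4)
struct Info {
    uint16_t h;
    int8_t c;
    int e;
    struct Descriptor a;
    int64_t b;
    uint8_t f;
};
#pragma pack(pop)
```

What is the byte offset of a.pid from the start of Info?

16

Descriptor: @0: state [4B, align 4] → 4; @4: refcount [2B, align 2] → 6; +2 pad (align 8); @8: pid [8B, align 8] → 16; @16: uid [4B, align 4] → 20; +4 tail pad (align 8); size 24, align 8
@0: h [2B, align 2] → 2
@2: c [1B, align 1] → 3
+1 pad (align 4)
@4: e [4B, align 4] → 8
@8: a [24B, align 4] → 32
within Descriptor: pid at 8
8 + 8 = 16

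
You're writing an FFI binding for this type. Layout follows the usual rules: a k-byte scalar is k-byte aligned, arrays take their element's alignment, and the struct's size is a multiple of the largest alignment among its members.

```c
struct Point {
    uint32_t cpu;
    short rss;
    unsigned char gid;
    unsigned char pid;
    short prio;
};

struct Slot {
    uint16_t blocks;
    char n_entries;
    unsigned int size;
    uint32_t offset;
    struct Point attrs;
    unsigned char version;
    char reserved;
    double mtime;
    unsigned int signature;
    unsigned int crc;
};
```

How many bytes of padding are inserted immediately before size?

1

Point: @0: cpu [4B, align 4] → 4; @4: rss [2B, align 2] → 6; @6: gid [1B, align 1] → 7; @7: pid [1B, align 1] → 8; @8: prio [2B, align 2] → 10; +2 tail pad (align 4); size 12, align 4
@0: blocks [2B, align 2] → 2
@2: n_entries [1B, align 1] → 3
+1 pad (align 4)
@4: size [4B, align 4] → 8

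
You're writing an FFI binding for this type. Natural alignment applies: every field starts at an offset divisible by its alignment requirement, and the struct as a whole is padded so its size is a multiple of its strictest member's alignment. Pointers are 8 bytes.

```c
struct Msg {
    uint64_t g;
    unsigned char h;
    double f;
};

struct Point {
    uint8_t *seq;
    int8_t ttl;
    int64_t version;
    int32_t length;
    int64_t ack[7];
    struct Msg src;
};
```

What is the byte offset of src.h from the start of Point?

Msg: g at 0 (size 8, align 8) → ends 8; h at 8 (size 1, align 1) → ends 9; pad 7 to align 8 for f; f at 16 (size 8, align 8) → ends 24; total 24 bytes, alignment 8
seq at 0 (size 8, align 8) → ends 8
ttl at 8 (size 1, align 1) → ends 9
pad 7 to align 8 for version
version at 16 (size 8, align 8) → ends 24
length at 24 (size 4, align 4) → ends 28
pad 4 to align 8 for ack
ack at 32 (size 56, align 8) → ends 88
src at 88 (size 24, align 8) → ends 112
within Msg: h at 8
88 + 8 = 96

96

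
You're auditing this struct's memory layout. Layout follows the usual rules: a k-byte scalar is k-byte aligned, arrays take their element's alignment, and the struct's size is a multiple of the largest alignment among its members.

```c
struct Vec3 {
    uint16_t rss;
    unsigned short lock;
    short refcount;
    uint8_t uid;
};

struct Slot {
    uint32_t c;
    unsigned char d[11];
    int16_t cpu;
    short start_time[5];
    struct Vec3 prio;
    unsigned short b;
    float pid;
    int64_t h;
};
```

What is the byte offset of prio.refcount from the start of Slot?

32

Vec3: @0: rss [2B, align 2] → 2; @2: lock [2B, align 2] → 4; @4: refcount [2B, align 2] → 6; @6: uid [1B, align 1] → 7; +1 tail pad (align 2); size 8, align 2
@0: c [4B, align 4] → 4
@4: d [11B, align 1] → 15
+1 pad (align 2)
@16: cpu [2B, align 2] → 18
@18: start_time [10B, align 2] → 28
@28: prio [8B, align 2] → 36
within Vec3: refcount at 4
28 + 4 = 32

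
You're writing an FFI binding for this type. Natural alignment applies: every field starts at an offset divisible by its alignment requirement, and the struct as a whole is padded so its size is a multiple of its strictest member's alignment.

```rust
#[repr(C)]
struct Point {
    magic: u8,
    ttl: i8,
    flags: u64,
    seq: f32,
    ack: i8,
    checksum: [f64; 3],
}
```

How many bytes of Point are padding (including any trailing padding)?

magic at 0 (size 1, align 1) → ends 1
ttl at 1 (size 1, align 1) → ends 2
pad 6 to align 8 for flags
flags at 8 (size 8, align 8) → ends 16
seq at 16 (size 4, align 4) → ends 20
ack at 20 (size 1, align 1) → ends 21
pad 3 to align 8 for checksum
checksum at 24 (size 24, align 8) → ends 48
total 48 bytes, alignment 8
data bytes 39, size 48 → padding 9

9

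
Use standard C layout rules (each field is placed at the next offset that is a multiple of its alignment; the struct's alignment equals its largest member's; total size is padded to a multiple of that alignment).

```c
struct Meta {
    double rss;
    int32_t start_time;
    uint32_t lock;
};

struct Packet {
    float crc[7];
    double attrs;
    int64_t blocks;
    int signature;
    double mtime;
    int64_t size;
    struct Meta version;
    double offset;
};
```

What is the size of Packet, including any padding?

Meta: @0: rss [8B, align 8] → 8; @8: start_time [4B, align 4] → 12; @12: lock [4B, align 4] → 16; size 16, align 8
@0: crc [28B, align 4] → 28
+4 pad (align 8)
@32: attrs [8B, align 8] → 40
@40: blocks [8B, align 8] → 48
@48: signature [4B, align 4] → 52
+4 pad (align 8)
@56: mtime [8B, align 8] → 64
@64: size [8B, align 8] → 72
@72: version [16B, align 8] → 88
@88: offset [8B, align 8] → 96
size 96, align 8

96 bytes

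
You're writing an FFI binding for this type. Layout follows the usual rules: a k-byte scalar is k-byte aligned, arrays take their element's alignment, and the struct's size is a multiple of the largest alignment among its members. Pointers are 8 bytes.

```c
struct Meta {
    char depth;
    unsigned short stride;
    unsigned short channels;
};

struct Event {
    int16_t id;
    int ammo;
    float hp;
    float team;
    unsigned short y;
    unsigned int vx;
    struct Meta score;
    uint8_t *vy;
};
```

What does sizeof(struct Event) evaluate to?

40

Meta: depth at 0 (size 1, align 1) → ends 1; pad 1 to align 2 for stride; stride at 2 (size 2, align 2) → ends 4; channels at 4 (size 2, align 2) → ends 6; total 6 bytes, alignment 2
id at 0 (size 2, align 2) → ends 2
pad 2 to align 4 for ammo
ammo at 4 (size 4, align 4) → ends 8
hp at 8 (size 4, align 4) → ends 12
team at 12 (size 4, align 4) → ends 16
y at 16 (size 2, align 2) → ends 18
pad 2 to align 4 for vx
vx at 20 (size 4, align 4) → ends 24
score at 24 (size 6, align 2) → ends 30
pad 2 to align 8 for vy
vy at 32 (size 8, align 8) → ends 40
total 40 bytes, alignment 8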